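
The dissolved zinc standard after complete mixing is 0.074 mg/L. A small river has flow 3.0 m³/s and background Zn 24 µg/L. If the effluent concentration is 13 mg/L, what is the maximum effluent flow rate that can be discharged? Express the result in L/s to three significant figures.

24 µg/L = 0.024 mg/L.
Mass balance at complete mixing: C_std·(Q_w + Q_r) = Q_w·C_e + Q_r·C_b.
Rearranging, Q_w = Q_r·(C_std − C_b)/(C_e − C_std) = 3.0·(0.074 − 0.024) / (13 − 0.074) = 0.0116 m³/s.
= 11.6 L/s.

11.6 L/s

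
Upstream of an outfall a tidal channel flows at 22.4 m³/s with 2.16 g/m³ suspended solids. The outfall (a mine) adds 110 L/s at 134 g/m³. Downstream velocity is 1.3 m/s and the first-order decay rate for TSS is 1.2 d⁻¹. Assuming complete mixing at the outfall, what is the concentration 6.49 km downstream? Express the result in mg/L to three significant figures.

2.62 mg/L

110 L/s = 0.11 m³/s.
After complete mixing, C₀ = (0.11·134 + 22.4·2.16) / 22.51 = 2.804 mg/L.
Travel time t = 6490 m / 1.3 m/s = 4992 s = 0.05778 d.
C = 2.804·exp(−1.2·0.05778) = 2.804·0.933 = 2.616 mg/L.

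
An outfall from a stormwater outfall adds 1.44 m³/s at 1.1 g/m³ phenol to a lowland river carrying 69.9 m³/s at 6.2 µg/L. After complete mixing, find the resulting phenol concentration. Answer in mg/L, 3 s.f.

6.2 µg/L = 0.0062 mg/L.
By mass balance at complete mixing, C = (1.44·1.1 + 69.9·0.0062) / (1.44 + 69.9) = 2.017/71.34 = 0.02828 mg/L.

0.0283 mg/L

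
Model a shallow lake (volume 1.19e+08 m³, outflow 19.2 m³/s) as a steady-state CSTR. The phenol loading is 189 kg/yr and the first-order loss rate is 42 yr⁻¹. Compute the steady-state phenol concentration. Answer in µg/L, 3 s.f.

Outflow Q = 19.2 m³/s × 3.156e+07 s/yr = 6.059e+08 m³/yr.
Steady-state CSTR mass balance: W = Q·C + k·V·C, so C = W/(Q + kV).
Q + kV = 6.059e+08 + 42·1.19e+08 = 5.604e+09 m³/yr.
C = 189/5.604e+09 = 3.373e-08 kg/m³ = 3.373e-05 mg/L = 0.03373 µg/L.

0.0337 µg/L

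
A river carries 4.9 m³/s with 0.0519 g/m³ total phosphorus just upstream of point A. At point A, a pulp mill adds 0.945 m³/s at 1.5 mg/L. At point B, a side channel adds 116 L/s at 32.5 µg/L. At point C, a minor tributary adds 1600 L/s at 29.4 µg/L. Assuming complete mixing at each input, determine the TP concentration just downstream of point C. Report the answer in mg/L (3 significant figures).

0.228 mg/L

After input A: C = (4.9·0.0519 + 0.945·1.5) / 5.845 = 0.286 mg/L.
116 L/s = 0.116 m³/s.
32.5 µg/L = 0.0325 mg/L.
After input B: C = (5.845·0.286 + 0.116·0.0325) / 5.961 = 0.2811 mg/L.
1600 L/s = 1.6 m³/s.
29.4 µg/L = 0.0294 mg/L.
After input C: C = (5.961·0.2811 + 1.6·0.0294) / 7.561 = 0.2278 mg/L.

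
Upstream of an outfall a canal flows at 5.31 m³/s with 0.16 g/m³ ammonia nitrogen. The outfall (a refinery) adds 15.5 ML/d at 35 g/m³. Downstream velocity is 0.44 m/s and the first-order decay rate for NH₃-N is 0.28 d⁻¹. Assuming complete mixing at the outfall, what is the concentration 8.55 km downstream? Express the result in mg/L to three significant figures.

15.5 ML/d = 0.1794 m³/s.
After complete mixing, C₀ = (0.1794·35 + 5.31·0.16) / 5.489 = 1.299 mg/L.
Travel time t = 8550 m / 0.44 m/s = 1.943e+04 s = 0.2249 d.
C = 1.299·exp(−0.28·0.2249) = 1.299·0.939 = 1.219 mg/L.

1.22 mg/L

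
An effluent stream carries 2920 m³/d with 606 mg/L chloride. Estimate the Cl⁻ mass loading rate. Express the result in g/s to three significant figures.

20.5 g/s

2920 m³/d = 0.0338 m³/s.
Mass flux = Q·C = 0.0338 m³/s × 606 g/m³ = 20.48 g/s.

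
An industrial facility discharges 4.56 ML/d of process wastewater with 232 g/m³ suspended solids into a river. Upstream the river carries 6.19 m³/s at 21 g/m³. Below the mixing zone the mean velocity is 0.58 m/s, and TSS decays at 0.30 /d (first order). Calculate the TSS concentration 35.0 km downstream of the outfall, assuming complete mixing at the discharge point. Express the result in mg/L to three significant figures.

18.5 mg/L

4.56 ML/d = 0.05278 m³/s.
After complete mixing, C₀ = (0.05278·232 + 6.19·21) / 6.243 = 22.78 mg/L.
Travel time t = 3.5e+04 m / 0.58 m/s = 6.034e+04 s = 0.6984 d.
C = 22.78·exp(−0.30·0.6984) = 22.78·0.811 = 18.48 mg/L.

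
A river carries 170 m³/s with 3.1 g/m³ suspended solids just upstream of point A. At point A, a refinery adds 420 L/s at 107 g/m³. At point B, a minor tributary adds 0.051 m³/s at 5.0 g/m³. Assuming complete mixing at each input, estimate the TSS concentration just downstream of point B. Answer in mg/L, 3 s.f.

3.36 mg/L

420 L/s = 0.42 m³/s.
After input A: C = (170·3.1 + 0.42·107) / 170.4 = 3.356 mg/L.
After input B: C = (170.4·3.356 + 0.051·5) / 170.5 = 3.357 mg/L.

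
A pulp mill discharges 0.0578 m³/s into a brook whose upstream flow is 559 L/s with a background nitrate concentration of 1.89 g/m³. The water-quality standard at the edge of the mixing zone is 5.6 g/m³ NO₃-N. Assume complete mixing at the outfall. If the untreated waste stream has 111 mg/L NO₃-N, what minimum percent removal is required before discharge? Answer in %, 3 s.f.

559 L/s = 0.559 m³/s.
Mass balance: 5.6·0.6168 = 0.0578·Cₑ + 0.559·1.89.
Cₑ = (3.454 − 1.057) / 0.0578 = 41.48 mg/L.
Required removal = 1 − 41.48/111 = 62.63 %.

62.6 %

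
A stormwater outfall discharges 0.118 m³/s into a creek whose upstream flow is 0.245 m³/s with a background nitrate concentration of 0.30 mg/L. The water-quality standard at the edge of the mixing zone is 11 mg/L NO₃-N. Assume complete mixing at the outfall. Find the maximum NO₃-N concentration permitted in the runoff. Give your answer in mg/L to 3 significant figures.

Mass balance: 11·0.363 = 0.118·Cₑ + 0.245·0.3.
Cₑ = (3.993 − 0.0735) / 0.118 = 33.22 mg/L.

33.2 mg/L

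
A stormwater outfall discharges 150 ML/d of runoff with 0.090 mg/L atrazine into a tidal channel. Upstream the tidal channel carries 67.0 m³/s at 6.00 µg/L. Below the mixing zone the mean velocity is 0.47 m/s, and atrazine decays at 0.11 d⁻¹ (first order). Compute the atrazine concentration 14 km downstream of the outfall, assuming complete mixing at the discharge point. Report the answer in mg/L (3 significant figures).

150 ML/d = 1.736 m³/s.
6.00 µg/L = 0.006 mg/L.
After complete mixing, C₀ = (1.736·0.09 + 67·0.006) / 68.74 = 0.008122 mg/L.
Travel time t = 1.4e+04 m / 0.47 m/s = 2.979e+04 s = 0.3448 d.
C = 0.008122·exp(−0.11·0.3448) = 0.008122·0.9628 = 0.007819 mg/L.

0.00782 mg/L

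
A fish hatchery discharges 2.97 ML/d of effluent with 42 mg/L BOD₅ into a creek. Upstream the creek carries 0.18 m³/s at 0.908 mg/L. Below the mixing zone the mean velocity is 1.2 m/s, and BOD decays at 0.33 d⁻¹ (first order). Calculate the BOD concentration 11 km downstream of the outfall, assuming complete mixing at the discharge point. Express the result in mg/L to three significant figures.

7.24 mg/L

2.97 ML/d = 0.03438 m³/s.
After complete mixing, C₀ = (0.03438·42 + 0.18·0.908) / 0.2144 = 7.497 mg/L.
Travel time t = 1.1e+04 m / 1.2 m/s = 9167 s = 0.1061 d.
C = 7.497·exp(−0.33·0.1061) = 7.497·0.9656 = 7.239 mg/L.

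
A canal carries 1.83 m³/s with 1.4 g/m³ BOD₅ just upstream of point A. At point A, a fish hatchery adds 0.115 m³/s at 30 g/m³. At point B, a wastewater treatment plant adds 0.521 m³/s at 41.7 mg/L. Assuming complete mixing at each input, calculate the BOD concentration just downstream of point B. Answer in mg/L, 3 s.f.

11.2 mg/L

After input A: C = (1.83·1.4 + 0.115·30) / 1.945 = 3.091 mg/L.
After input B: C = (1.945·3.091 + 0.521·41.7) / 2.466 = 11.25 mg/L.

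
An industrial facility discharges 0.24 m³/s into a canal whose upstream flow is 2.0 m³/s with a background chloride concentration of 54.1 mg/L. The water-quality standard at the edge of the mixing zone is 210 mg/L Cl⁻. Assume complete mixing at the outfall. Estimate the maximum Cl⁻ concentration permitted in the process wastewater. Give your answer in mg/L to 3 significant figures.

1510 mg/L

Mass balance: 210·2.24 = 0.24·Cₑ + 2·54.1.
Cₑ = (470.4 − 108.2) / 0.24 = 1509 mg/L.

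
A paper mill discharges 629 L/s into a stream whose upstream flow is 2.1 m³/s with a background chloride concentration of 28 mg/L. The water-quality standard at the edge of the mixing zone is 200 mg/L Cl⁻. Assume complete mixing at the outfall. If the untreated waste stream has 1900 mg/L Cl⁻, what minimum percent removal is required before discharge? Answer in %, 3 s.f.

629 L/s = 0.629 m³/s.
Mass balance: 200·2.729 = 0.629·Cₑ + 2.1·28.
Cₑ = (545.8 − 58.8) / 0.629 = 774.2 mg/L.
Required removal = 1 − 774.2/1900 = 59.25 %.

59.3 %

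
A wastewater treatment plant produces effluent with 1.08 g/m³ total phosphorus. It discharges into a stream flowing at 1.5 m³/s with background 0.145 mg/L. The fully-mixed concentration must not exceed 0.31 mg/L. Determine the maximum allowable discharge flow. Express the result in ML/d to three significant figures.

Mass balance at complete mixing: C_std·(Q_w + Q_r) = Q_w·C_e + Q_r·C_b.
Rearranging, Q_w = Q_r·(C_std − C_b)/(C_e − C_std) = 1.5·(0.31 − 0.145) / (1.08 − 0.31) = 0.3214 m³/s.
= 27.77 ML/d.

27.8 ML/d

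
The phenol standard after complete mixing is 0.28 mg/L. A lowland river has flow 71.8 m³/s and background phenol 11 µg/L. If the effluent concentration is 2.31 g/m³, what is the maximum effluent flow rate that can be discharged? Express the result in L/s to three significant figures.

9510 L/s

11 µg/L = 0.011 mg/L.
Mass balance at complete mixing: C_std·(Q_w + Q_r) = Q_w·C_e + Q_r·C_b.
Rearranging, Q_w = Q_r·(C_std − C_b)/(C_e − C_std) = 71.8·(0.28 − 0.011) / (2.31 − 0.28) = 9.514 m³/s.
= 9514 L/s.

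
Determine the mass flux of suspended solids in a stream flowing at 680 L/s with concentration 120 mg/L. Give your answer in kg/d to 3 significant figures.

7050 kg/d

680 L/s = 0.68 m³/s.
Mass flux = Q·C = 0.68 m³/s × 120 g/m³ = 81.6 g/s.
= 81.6 g/s × 86.4 = 7050 kg/d.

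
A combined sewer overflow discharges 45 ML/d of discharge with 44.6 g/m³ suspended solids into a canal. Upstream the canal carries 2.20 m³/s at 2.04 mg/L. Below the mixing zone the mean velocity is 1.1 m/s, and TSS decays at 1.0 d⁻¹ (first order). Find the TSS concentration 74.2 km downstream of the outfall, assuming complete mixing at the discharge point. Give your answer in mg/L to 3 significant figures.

4.67 mg/L

45 ML/d = 0.5208 m³/s.
After complete mixing, C₀ = (0.5208·44.6 + 2.2·2.04) / 2.721 = 10.19 mg/L.
Travel time t = 7.42e+04 m / 1.1 m/s = 6.745e+04 s = 0.7807 d.
C = 10.19·exp(−1.0·0.7807) = 10.19·0.4581 = 4.666 mg/L.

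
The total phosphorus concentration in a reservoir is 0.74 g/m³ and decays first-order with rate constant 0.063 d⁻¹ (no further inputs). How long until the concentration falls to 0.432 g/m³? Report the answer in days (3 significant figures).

8.54 d

t = ln(C₀/C)/k = ln(0.74/0.432)/0.063 = 0.5382/0.063 = 8.543 d.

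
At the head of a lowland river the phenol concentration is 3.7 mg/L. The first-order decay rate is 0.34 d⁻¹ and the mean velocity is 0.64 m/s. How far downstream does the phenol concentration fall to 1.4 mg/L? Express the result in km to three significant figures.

From C = C₀·e^(−kt), t = ln(C₀/C)/k = ln(3.7/1.4)/0.34 = 0.9719/0.34 = 2.858 d.
Distance = v·t = 0.64 m/s × 2.47e+05 s = 1.581e+05 m = 158.1 km.

158 km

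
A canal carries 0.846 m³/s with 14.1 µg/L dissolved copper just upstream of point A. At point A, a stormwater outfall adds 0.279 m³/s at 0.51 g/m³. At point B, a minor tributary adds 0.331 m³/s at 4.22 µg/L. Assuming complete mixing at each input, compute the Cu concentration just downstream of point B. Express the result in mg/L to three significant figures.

0.107 mg/L

14.1 µg/L = 0.0141 mg/L.
After input A: C = (0.846·0.0141 + 0.279·0.51) / 1.125 = 0.1371 mg/L.
4.22 µg/L = 0.00422 mg/L.
After input B: C = (1.125·0.1371 + 0.331·0.00422) / 1.456 = 0.1069 mg/L.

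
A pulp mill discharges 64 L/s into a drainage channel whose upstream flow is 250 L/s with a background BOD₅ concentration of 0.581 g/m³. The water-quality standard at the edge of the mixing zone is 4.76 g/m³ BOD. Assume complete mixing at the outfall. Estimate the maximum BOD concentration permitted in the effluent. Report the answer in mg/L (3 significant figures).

21.1 mg/L

64 L/s = 0.064 m³/s.
250 L/s = 0.25 m³/s.
Mass balance: 4.76·0.314 = 0.064·Cₑ + 0.25·0.581.
Cₑ = (1.495 − 0.1452) / 0.064 = 21.08 mg/L.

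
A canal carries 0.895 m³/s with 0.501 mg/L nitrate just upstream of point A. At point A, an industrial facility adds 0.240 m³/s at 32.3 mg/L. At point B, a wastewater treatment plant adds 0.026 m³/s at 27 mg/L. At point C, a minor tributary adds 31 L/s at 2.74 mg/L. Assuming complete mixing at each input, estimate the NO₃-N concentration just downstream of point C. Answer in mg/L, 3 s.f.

7.54 mg/L

After input A: C = (0.895·0.501 + 0.24·32.3) / 1.135 = 7.225 mg/L.
After input B: C = (1.135·7.225 + 0.026·27) / 1.161 = 7.668 mg/L.
31 L/s = 0.031 m³/s.
After input C: C = (1.161·7.668 + 0.031·2.74) / 1.192 = 7.54 mg/L.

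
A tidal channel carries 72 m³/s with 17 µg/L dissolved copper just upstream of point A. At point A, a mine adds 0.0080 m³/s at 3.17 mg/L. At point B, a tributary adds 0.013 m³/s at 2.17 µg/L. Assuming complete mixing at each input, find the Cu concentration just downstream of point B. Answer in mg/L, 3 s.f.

17 µg/L = 0.017 mg/L.
After input A: C = (72·0.017 + 0.008·3.17) / 72.01 = 0.01735 mg/L.
2.17 µg/L = 0.00217 mg/L.
After input B: C = (72.01·0.01735 + 0.013·0.00217) / 72.02 = 0.01735 mg/L.

0.0173 mg/L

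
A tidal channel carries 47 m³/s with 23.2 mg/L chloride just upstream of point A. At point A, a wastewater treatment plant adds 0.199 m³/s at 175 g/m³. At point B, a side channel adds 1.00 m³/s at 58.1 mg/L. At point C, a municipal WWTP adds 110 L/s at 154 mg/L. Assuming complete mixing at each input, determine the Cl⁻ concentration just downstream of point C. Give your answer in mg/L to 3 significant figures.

After input A: C = (47·23.2 + 0.199·175) / 47.2 = 23.84 mg/L.
After input B: C = (47.2·23.84 + 1·58.1) / 48.2 = 24.55 mg/L.
110 L/s = 0.11 m³/s.
After input C: C = (48.2·24.55 + 0.11·154) / 48.31 = 24.85 mg/L.

24.8 mg/L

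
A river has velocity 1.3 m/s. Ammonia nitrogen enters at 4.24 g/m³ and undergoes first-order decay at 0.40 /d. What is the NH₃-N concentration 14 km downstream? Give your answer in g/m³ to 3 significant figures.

4.03 g/m³

Travel time t = 14 km / 1.3 m/s = 1.4e+04/1.3 = 1.077e+04 s = 0.1246 d.
First-order decay: C = 4.24·exp(−0.40·0.1246) = 4.24·0.9514 = 4.034 g/m³.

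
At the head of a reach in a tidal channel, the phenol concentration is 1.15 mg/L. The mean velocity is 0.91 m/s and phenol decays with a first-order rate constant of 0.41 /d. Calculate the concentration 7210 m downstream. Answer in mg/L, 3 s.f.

1.11 mg/L

Travel time t = 7210 m / 0.91 m/s = 7210/0.91 = 7923 s = 0.0917 d.
First-order decay: C = 1.15·exp(−0.41·0.0917) = 1.15·0.9631 = 1.108 mg/L.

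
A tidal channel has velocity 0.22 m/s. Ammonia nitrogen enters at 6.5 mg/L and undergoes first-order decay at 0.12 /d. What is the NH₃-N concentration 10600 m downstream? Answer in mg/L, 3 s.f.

Travel time t = 10600 m / 0.22 m/s = 1.06e+04/0.22 = 4.818e+04 s = 0.5577 d.
First-order decay: C = 6.5·exp(−0.12·0.5577) = 6.5·0.9353 = 6.079 mg/L.

6.08 mg/L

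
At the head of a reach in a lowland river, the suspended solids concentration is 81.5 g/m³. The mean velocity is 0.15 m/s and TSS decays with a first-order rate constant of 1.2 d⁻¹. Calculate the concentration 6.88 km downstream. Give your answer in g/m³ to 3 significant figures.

Travel time t = 6.88 km / 0.15 m/s = 6880/0.15 = 4.587e+04 s = 0.5309 d.
First-order decay: C = 81.5·exp(−1.2·0.5309) = 81.5·0.5289 = 43.1 g/m³.

43.1 g/m³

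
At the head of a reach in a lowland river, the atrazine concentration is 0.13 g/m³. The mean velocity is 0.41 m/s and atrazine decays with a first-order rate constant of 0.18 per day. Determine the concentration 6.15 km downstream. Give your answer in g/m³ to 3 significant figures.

0.126 g/m³

Travel time t = 6.15 km / 0.41 m/s = 6150/0.41 = 1.5e+04 s = 0.1736 d.
First-order decay: C = 0.13·exp(−0.18·0.1736) = 0.13·0.9692 = 0.126 g/m³.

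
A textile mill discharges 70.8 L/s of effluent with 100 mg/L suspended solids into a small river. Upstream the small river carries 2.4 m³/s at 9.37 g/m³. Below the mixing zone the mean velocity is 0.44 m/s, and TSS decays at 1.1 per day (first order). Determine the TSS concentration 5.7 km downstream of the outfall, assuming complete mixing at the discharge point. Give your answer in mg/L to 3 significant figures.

10.1 mg/L

70.8 L/s = 0.0708 m³/s.
After complete mixing, C₀ = (0.0708·100 + 2.4·9.37) / 2.471 = 11.97 mg/L.
Travel time t = 5700 m / 0.44 m/s = 1.295e+04 s = 0.1499 d.
C = 11.97·exp(−1.1·0.1499) = 11.97·0.848 = 10.15 mg/L.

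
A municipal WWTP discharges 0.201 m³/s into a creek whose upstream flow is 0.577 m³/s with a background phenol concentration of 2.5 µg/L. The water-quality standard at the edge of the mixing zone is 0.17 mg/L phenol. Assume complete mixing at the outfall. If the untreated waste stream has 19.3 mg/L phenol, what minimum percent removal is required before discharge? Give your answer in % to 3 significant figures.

2.5 µg/L = 0.0025 mg/L.
Mass balance: 0.17·0.778 = 0.201·Cₑ + 0.577·0.0025.
Cₑ = (0.1323 − 0.001442) / 0.201 = 0.6508 mg/L.
Required removal = 1 − 0.6508/19.3 = 96.63 %.

96.6 %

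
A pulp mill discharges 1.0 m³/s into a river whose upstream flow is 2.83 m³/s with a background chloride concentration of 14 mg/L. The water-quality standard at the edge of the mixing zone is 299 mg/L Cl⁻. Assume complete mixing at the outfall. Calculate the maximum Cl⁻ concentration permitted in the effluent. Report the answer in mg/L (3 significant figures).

1110 mg/L

Mass balance: 299·3.83 = 1·Cₑ + 2.83·14.
Cₑ = (1145 − 39.62) / 1 = 1106 mg/L.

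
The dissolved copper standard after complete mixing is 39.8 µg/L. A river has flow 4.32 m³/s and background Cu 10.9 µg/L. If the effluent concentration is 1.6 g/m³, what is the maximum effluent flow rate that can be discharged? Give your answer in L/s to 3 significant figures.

10.9 µg/L = 0.0109 mg/L.
39.8 µg/L = 0.0398 mg/L.
Mass balance at complete mixing: C_std·(Q_w + Q_r) = Q_w·C_e + Q_r·C_b.
Rearranging, Q_w = Q_r·(C_std − C_b)/(C_e − C_std) = 4.32·(0.0398 − 0.0109) / (1.6 − 0.0398) = 0.08002 m³/s.
= 80.02 L/s.

80.0 L/s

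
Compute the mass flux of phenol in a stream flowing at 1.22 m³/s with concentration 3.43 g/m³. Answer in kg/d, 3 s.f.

Mass flux = Q·C = 1.22 m³/s × 3.43 g/m³ = 4.185 g/s.
= 4.185 g/s × 86.4 = 361.5 kg/d.

362 kg/d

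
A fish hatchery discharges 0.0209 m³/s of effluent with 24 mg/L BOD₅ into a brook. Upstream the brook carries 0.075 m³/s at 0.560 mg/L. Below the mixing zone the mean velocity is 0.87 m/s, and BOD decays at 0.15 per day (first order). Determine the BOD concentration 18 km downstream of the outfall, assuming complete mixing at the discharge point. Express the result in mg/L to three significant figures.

5.47 mg/L

After complete mixing, C₀ = (0.0209·24 + 0.075·0.56) / 0.0959 = 5.668 mg/L.
Travel time t = 1.8e+04 m / 0.87 m/s = 2.069e+04 s = 0.2395 d.
C = 5.668·exp(−0.15·0.2395) = 5.668·0.9647 = 5.468 mg/L.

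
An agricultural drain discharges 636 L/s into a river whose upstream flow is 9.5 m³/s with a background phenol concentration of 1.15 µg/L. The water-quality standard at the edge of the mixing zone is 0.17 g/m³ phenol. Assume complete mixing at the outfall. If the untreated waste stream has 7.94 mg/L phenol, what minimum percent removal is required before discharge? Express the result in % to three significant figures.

66.1 %

636 L/s = 0.636 m³/s.
1.15 µg/L = 0.00115 mg/L.
Mass balance: 0.17·10.14 = 0.636·Cₑ + 9.5·0.00115.
Cₑ = (1.723 − 0.01093) / 0.636 = 2.692 mg/L.
Required removal = 1 − 2.692/7.94 = 66.09 %.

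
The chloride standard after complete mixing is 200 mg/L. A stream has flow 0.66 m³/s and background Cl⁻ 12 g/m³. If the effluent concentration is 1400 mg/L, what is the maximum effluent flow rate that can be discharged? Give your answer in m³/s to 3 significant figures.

0.103 m³/s

Mass balance at complete mixing: C_std·(Q_w + Q_r) = Q_w·C_e + Q_r·C_b.
Rearranging, Q_w = Q_r·(C_std − C_b)/(C_e − C_std) = 0.66·(200 − 12) / (1400 − 200) = 0.1034 m³/s.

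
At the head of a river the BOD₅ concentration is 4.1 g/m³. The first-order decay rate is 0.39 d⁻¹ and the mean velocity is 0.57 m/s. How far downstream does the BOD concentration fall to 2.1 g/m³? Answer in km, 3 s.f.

84.5 km

From C = C₀·e^(−kt), t = ln(C₀/C)/k = ln(4.1/2.1)/0.39 = 0.669/0.39 = 1.716 d.
Distance = v·t = 0.57 m/s × 1.482e+05 s = 8.449e+04 m = 84.49 km.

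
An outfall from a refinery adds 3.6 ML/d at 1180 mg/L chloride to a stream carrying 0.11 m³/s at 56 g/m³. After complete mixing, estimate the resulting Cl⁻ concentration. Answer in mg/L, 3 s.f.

365 mg/L

3.6 ML/d = 0.04167 m³/s.
By mass balance at complete mixing, C = (0.04167·1180 + 0.11·56) / (0.04167 + 0.11) = 55.33/0.1517 = 364.8 mg/L.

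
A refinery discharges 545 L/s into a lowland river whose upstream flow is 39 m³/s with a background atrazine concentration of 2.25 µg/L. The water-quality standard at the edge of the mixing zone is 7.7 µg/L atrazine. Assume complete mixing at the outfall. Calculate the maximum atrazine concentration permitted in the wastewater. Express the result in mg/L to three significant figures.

0.398 mg/L

545 L/s = 0.545 m³/s.
2.25 µg/L = 0.00225 mg/L.
7.7 µg/L = 0.0077 mg/L.
Mass balance: 0.0077·39.55 = 0.545·Cₑ + 39·0.00225.
Cₑ = (0.3045 − 0.08775) / 0.545 = 0.3977 mg/L.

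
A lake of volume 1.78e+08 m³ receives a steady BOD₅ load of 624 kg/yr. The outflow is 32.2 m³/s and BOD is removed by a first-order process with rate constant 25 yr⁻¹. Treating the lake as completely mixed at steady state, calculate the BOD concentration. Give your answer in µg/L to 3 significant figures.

Outflow Q = 32.2 m³/s × 3.156e+07 s/yr = 1.016e+09 m³/yr.
Steady-state CSTR mass balance: W = Q·C + k·V·C, so C = W/(Q + kV).
Q + kV = 1.016e+09 + 25·1.78e+08 = 5.466e+09 m³/yr.
C = 624/5.466e+09 = 1.142e-07 kg/m³ = 0.0001142 mg/L = 0.1142 µg/L.

0.114 µg/L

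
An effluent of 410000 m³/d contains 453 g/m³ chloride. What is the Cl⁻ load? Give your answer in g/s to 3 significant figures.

410000 m³/d = 4.745 m³/s.
Mass flux = Q·C = 4.745 m³/s × 453 g/m³ = 2150 g/s.

2150 g/s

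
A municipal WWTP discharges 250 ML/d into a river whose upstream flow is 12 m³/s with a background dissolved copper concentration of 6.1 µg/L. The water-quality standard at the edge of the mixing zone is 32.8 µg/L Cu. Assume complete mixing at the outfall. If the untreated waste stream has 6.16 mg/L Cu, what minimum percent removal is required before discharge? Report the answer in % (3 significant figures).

97.7 %

250 ML/d = 2.894 m³/s.
6.1 µg/L = 0.0061 mg/L.
32.8 µg/L = 0.0328 mg/L.
Mass balance: 0.0328·14.89 = 2.894·Cₑ + 12·0.0061.
Cₑ = (0.4885 − 0.0732) / 2.894 = 0.1435 mg/L.
Required removal = 1 − 0.1435/6.16 = 97.67 %.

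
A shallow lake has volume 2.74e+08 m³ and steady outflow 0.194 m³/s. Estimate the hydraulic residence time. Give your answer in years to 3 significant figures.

Q = 0.194 m³/s × 3.156e+07 s/yr = 6.122e+06 m³/yr.
Hydraulic residence time τ = V/Q = 2.74e+08/6.122e+06 = 44.76 yr.

44.8 yr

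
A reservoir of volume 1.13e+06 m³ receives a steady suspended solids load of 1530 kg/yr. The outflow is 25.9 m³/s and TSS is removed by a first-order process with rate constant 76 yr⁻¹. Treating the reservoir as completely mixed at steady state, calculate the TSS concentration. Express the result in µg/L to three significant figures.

1.69 µg/L

Outflow Q = 25.9 m³/s × 3.156e+07 s/yr = 8.173e+08 m³/yr.
Steady-state CSTR mass balance: W = Q·C + k·V·C, so C = W/(Q + kV).
Q + kV = 8.173e+08 + 76·1.13e+06 = 9.032e+08 m³/yr.
C = 1530/9.032e+08 = 1.694e-06 kg/m³ = 0.001694 mg/L = 1.694 µg/L.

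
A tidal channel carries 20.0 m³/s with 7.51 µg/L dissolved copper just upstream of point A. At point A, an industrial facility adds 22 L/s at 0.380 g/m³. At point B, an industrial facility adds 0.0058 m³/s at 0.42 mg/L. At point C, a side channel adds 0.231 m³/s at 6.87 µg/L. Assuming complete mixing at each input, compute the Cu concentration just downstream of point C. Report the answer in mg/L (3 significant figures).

0.00803 mg/L

7.51 µg/L = 0.00751 mg/L.
22 L/s = 0.022 m³/s.
After input A: C = (20·0.00751 + 0.022·0.38) / 20.02 = 0.007919 mg/L.
After input B: C = (20.02·0.007919 + 0.0058·0.42) / 20.03 = 0.008039 mg/L.
6.87 µg/L = 0.00687 mg/L.
After input C: C = (20.03·0.008039 + 0.231·0.00687) / 20.26 = 0.008025 mg/L.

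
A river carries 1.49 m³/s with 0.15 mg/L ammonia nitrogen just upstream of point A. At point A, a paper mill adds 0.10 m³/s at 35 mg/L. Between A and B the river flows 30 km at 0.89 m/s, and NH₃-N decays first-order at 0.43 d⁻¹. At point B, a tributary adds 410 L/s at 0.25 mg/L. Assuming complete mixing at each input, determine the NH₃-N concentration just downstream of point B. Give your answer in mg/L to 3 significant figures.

After input A: C = (1.49·0.15 + 0.1·35) / 1.59 = 2.342 mg/L.
Over the 30 km reach to input B (t = 3.371e+04 s = 0.3901 d), decay gives C = 2.342·exp(−0.43·0.3901) = 1.98 mg/L.
410 L/s = 0.41 m³/s.
After input B: C = (1.59·1.98 + 0.41·0.25) / 2 = 1.625 mg/L.

1.63 mg/L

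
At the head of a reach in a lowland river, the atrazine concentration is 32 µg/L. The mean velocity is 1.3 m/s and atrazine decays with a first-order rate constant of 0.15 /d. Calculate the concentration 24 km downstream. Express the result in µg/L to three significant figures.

Travel time t = 24 km / 1.3 m/s = 2.4e+04/1.3 = 1.846e+04 s = 0.2137 d.
First-order decay: C = 32·exp(−0.15·0.2137) = 32·0.9685 = 30.99 µg/L.

31.0 µg/L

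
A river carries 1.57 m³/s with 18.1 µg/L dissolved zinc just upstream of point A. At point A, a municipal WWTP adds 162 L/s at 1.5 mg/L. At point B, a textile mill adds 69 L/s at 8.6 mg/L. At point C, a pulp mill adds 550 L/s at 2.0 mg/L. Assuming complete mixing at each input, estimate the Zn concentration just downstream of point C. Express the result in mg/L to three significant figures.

0.836 mg/L

18.1 µg/L = 0.0181 mg/L.
162 L/s = 0.162 m³/s.
After input A: C = (1.57·0.0181 + 0.162·1.5) / 1.732 = 0.1567 mg/L.
69 L/s = 0.069 m³/s.
After input B: C = (1.732·0.1567 + 0.069·8.6) / 1.801 = 0.4802 mg/L.
550 L/s = 0.55 m³/s.
After input C: C = (1.801·0.4802 + 0.55·2) / 2.351 = 0.8357 mg/L.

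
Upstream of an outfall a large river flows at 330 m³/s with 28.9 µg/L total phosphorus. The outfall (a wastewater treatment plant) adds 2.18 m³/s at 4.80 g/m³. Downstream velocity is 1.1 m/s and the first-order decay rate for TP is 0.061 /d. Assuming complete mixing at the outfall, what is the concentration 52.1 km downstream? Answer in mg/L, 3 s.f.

28.9 µg/L = 0.0289 mg/L.
After complete mixing, C₀ = (2.18·4.8 + 330·0.0289) / 332.2 = 0.06021 mg/L.
Travel time t = 5.21e+04 m / 1.1 m/s = 4.736e+04 s = 0.5482 d.
C = 0.06021·exp(−0.061·0.5482) = 0.06021·0.9671 = 0.05823 mg/L.

0.0582 mg/L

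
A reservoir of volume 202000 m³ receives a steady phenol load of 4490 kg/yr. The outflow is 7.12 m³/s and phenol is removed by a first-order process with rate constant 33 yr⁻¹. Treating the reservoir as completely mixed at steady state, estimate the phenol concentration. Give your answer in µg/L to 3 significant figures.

Outflow Q = 7.12 m³/s × 3.156e+07 s/yr = 2.247e+08 m³/yr.
Steady-state CSTR mass balance: W = Q·C + k·V·C, so C = W/(Q + kV).
Q + kV = 2.247e+08 + 33·202000 = 2.314e+08 m³/yr.
C = 4490/2.314e+08 = 1.941e-05 kg/m³ = 0.01941 mg/L = 19.41 µg/L.

19.4 µg/L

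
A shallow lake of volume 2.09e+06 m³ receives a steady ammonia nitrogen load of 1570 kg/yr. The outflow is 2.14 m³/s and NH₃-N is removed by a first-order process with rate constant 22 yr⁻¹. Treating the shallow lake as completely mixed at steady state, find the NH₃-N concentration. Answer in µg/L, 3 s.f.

13.8 µg/L

Outflow Q = 2.14 m³/s × 3.156e+07 s/yr = 6.753e+07 m³/yr.
Steady-state CSTR mass balance: W = Q·C + k·V·C, so C = W/(Q + kV).
Q + kV = 6.753e+07 + 22·2.09e+06 = 1.135e+08 m³/yr.
C = 1570/1.135e+08 = 1.383e-05 kg/m³ = 0.01383 mg/L = 13.83 µg/L.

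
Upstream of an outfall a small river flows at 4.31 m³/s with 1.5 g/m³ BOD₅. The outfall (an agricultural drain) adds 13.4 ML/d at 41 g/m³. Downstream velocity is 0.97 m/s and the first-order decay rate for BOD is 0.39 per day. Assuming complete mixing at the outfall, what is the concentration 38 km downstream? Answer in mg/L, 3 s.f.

13.4 ML/d = 0.1551 m³/s.
After complete mixing, C₀ = (0.1551·41 + 4.31·1.5) / 4.465 = 2.872 mg/L.
Travel time t = 3.8e+04 m / 0.97 m/s = 3.918e+04 s = 0.4534 d.
C = 2.872·exp(−0.39·0.4534) = 2.872·0.8379 = 2.407 mg/L.

2.41 mg/L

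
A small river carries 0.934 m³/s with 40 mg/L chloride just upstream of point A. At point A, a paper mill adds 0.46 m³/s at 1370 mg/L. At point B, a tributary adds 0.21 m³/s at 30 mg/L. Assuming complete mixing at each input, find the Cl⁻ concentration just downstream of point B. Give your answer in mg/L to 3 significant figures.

420 mg/L

After input A: C = (0.934·40 + 0.46·1370) / 1.394 = 478.9 mg/L.
After input B: C = (1.394·478.9 + 0.21·30) / 1.604 = 420.1 mg/L.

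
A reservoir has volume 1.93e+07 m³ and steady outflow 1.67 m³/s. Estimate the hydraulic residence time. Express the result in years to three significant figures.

0.366 yr

Q = 1.67 m³/s × 3.156e+07 s/yr = 5.27e+07 m³/yr.
Hydraulic residence time τ = V/Q = 1.93e+07/5.27e+07 = 0.3662 yr.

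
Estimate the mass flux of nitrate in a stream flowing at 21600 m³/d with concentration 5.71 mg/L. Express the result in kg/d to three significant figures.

21600 m³/d = 0.25 m³/s.
Mass flux = Q·C = 0.25 m³/s × 5.71 g/m³ = 1.427 g/s.
= 1.427 g/s × 86.4 = 123.3 kg/d.

123 kg/d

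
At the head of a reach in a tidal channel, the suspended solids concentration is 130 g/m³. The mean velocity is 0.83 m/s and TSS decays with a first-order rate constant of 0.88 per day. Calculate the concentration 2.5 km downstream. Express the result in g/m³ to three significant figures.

Travel time t = 2.5 km / 0.83 m/s = 2500/0.83 = 3012 s = 0.03486 d.
First-order decay: C = 130·exp(−0.88·0.03486) = 130·0.9698 = 126.1 g/m³.

126 g/m³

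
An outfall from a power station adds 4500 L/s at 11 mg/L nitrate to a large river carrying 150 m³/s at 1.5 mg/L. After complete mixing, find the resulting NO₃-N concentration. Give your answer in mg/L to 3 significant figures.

4500 L/s = 4.5 m³/s.
Flow-weighted mixing gives C = (4.5·11 + 150·1.5) / (4.5 + 150) = 274.5/154.5 = 1.777 mg/L.

1.78 mg/L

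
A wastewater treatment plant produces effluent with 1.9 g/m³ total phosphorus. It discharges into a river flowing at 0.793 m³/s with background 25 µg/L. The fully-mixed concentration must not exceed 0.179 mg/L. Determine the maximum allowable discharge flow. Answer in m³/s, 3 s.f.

0.0710 m³/s

25 µg/L = 0.025 mg/L.
Mass balance at complete mixing: C_std·(Q_w + Q_r) = Q_w·C_e + Q_r·C_b.
Rearranging, Q_w = Q_r·(C_std − C_b)/(C_e − C_std) = 0.793·(0.179 − 0.025) / (1.9 − 0.179) = 0.07096 m³/s.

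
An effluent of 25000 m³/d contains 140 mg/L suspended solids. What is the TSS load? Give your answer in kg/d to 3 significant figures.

25000 m³/d = 0.2894 m³/s.
Mass flux = Q·C = 0.2894 m³/s × 140 g/m³ = 40.51 g/s.
= 40.51 g/s × 86.4 = 3500 kg/d.

3500 kg/d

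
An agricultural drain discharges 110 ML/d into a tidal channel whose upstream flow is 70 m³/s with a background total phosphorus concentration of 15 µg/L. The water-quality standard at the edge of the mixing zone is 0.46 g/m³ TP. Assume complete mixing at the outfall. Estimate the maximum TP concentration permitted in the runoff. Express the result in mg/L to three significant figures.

24.9 mg/L

110 ML/d = 1.273 m³/s.
15 µg/L = 0.015 mg/L.
Mass balance: 0.46·71.27 = 1.273·Cₑ + 70·0.015.
Cₑ = (32.79 − 1.05) / 1.273 = 24.93 mg/L.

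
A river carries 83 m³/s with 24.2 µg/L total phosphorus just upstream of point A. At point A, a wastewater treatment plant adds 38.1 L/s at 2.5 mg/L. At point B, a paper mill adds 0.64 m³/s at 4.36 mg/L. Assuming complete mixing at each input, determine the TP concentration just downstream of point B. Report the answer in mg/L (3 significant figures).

0.0585 mg/L

24.2 µg/L = 0.0242 mg/L.
38.1 L/s = 0.0381 m³/s.
After input A: C = (83·0.0242 + 0.0381·2.5) / 83.04 = 0.02534 mg/L.
After input B: C = (83.04·0.02534 + 0.64·4.36) / 83.68 = 0.05849 mg/L.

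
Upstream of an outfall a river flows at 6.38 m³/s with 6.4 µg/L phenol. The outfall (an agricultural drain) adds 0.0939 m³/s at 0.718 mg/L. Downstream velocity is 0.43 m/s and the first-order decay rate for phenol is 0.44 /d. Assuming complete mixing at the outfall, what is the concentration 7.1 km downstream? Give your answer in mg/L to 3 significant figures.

0.0154 mg/L

6.4 µg/L = 0.0064 mg/L.
After complete mixing, C₀ = (0.0939·0.718 + 6.38·0.0064) / 6.474 = 0.01672 mg/L.
Travel time t = 7100 m / 0.43 m/s = 1.651e+04 s = 0.1911 d.
C = 0.01672·exp(−0.44·0.1911) = 0.01672·0.9194 = 0.01537 mg/L.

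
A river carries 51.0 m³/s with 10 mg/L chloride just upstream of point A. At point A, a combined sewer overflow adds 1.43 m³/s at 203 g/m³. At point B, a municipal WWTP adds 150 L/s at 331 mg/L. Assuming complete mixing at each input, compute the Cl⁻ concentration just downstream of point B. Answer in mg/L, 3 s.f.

16.2 mg/L

After input A: C = (51·10 + 1.43·203) / 52.43 = 15.26 mg/L.
150 L/s = 0.15 m³/s.
After input B: C = (52.43·15.26 + 0.15·331) / 52.58 = 16.16 mg/L.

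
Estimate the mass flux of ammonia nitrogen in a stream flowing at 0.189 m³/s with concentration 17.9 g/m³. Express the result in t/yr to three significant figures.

107 t/yr

Mass flux = Q·C = 0.189 m³/s × 17.9 g/m³ = 3.383 g/s.
= 3.383 g/s × 31.56 = 106.8 t/yr.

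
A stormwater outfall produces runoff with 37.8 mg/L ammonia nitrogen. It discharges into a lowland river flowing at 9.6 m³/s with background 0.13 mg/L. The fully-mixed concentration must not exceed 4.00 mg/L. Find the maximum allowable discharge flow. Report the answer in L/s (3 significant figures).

1100 L/s

Mass balance at complete mixing: C_std·(Q_w + Q_r) = Q_w·C_e + Q_r·C_b.
Rearranging, Q_w = Q_r·(C_std − C_b)/(C_e − C_std) = 9.6·(4 − 0.13) / (37.8 − 4) = 1.099 m³/s.
= 1099 L/s.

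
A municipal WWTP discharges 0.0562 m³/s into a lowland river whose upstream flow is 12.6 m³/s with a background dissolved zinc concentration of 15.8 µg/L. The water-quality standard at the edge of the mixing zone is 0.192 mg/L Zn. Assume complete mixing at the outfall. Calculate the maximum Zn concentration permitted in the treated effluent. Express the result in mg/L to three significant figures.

15.8 µg/L = 0.0158 mg/L.
Mass balance: 0.192·12.66 = 0.0562·Cₑ + 12.6·0.0158.
Cₑ = (2.43 − 0.1991) / 0.0562 = 39.7 mg/L.

39.7 mg/L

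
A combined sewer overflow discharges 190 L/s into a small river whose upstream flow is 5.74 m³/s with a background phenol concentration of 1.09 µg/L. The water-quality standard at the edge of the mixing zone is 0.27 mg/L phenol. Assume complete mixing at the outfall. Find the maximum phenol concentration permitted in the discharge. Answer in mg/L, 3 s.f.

8.39 mg/L

190 L/s = 0.19 m³/s.
1.09 µg/L = 0.00109 mg/L.
Mass balance: 0.27·5.93 = 0.19·Cₑ + 5.74·0.00109.
Cₑ = (1.601 − 0.006257) / 0.19 = 8.394 mg/L.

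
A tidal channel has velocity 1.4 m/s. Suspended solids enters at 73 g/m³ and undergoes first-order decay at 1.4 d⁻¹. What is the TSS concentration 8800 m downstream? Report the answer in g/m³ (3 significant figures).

Travel time t = 8800 m / 1.4 m/s = 8800/1.4 = 6286 s = 0.07275 d.
First-order decay: C = 73·exp(−1.4·0.07275) = 73·0.9032 = 65.93 g/m³.

65.9 g/m³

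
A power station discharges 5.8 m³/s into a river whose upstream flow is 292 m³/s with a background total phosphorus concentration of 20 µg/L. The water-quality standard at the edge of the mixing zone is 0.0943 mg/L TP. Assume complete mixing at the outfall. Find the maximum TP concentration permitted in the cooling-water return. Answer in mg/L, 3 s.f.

20 µg/L = 0.02 mg/L.
Mass balance: 0.0943·297.8 = 5.8·Cₑ + 292·0.02.
Cₑ = (28.08 − 5.84) / 5.8 = 3.835 mg/L.

3.83 mg/L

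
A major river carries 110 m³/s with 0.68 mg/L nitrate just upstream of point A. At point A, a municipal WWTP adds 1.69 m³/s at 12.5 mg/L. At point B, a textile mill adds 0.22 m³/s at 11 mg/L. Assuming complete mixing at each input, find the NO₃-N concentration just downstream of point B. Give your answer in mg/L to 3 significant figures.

After input A: C = (110·0.68 + 1.69·12.5) / 111.7 = 0.8589 mg/L.
After input B: C = (111.7·0.8589 + 0.22·11) / 111.9 = 0.8788 mg/L.

0.879 mg/L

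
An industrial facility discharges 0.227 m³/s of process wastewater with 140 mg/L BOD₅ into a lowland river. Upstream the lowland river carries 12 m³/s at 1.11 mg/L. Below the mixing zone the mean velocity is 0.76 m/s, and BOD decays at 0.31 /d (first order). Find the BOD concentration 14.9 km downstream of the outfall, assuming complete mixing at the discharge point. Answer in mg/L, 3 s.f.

After complete mixing, C₀ = (0.227·140 + 12·1.11) / 12.23 = 3.689 mg/L.
Travel time t = 1.49e+04 m / 0.76 m/s = 1.961e+04 s = 0.2269 d.
C = 3.689·exp(−0.31·0.2269) = 3.689·0.9321 = 3.438 mg/L.

3.44 mg/L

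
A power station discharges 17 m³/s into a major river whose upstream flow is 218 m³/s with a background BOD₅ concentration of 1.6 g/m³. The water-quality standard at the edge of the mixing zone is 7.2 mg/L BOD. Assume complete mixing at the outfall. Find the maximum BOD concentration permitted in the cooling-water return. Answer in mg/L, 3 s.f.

79.0 mg/L

Mass balance: 7.2·235 = 17·Cₑ + 218·1.6.
Cₑ = (1692 − 348.8) / 17 = 79.01 mg/L.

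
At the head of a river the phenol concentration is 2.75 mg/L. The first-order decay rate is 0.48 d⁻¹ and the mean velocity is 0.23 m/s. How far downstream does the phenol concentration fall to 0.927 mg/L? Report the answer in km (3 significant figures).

45.0 km

From C = C₀·e^(−kt), t = ln(C₀/C)/k = ln(2.75/0.927)/0.48 = 1.087/0.48 = 2.265 d.
Distance = v·t = 0.23 m/s × 1.957e+05 s = 4.502e+04 m = 45.02 km.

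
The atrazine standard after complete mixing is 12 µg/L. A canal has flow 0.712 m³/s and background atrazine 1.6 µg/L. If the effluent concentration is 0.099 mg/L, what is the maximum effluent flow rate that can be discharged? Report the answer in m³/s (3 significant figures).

1.6 µg/L = 0.0016 mg/L.
12 µg/L = 0.012 mg/L.
Mass balance at complete mixing: C_std·(Q_w + Q_r) = Q_w·C_e + Q_r·C_b.
Rearranging, Q_w = Q_r·(C_std − C_b)/(C_e − C_std) = 0.712·(0.012 − 0.0016) / (0.099 − 0.012) = 0.08511 m³/s.

0.0851 m³/s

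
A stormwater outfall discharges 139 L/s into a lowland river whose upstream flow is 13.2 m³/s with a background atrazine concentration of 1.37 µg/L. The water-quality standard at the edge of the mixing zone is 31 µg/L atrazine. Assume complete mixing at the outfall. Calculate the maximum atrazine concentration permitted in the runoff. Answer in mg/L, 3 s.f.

2.84 mg/L

139 L/s = 0.139 m³/s.
1.37 µg/L = 0.00137 mg/L.
31 µg/L = 0.031 mg/L.
Mass balance: 0.031·13.34 = 0.139·Cₑ + 13.2·0.00137.
Cₑ = (0.4135 − 0.01808) / 0.139 = 2.845 mg/L.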